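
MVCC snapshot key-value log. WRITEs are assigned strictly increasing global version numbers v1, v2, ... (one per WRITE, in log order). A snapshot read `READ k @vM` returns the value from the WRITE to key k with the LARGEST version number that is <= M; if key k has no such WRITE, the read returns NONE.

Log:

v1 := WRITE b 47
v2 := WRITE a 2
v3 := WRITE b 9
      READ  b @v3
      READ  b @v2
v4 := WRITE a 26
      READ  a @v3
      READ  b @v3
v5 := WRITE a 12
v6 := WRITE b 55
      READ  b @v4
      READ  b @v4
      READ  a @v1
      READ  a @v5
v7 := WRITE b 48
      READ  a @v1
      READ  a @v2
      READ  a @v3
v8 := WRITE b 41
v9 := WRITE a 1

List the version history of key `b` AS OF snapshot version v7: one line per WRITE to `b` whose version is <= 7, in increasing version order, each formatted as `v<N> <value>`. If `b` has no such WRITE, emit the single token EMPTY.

Scan writes for key=b with version <= 7:
  v1 WRITE b 47 -> keep
  v2 WRITE a 2 -> skip
  v3 WRITE b 9 -> keep
  v4 WRITE a 26 -> skip
  v5 WRITE a 12 -> skip
  v6 WRITE b 55 -> keep
  v7 WRITE b 48 -> keep
  v8 WRITE b 41 -> drop (> snap)
  v9 WRITE a 1 -> skip
Collected: [(1, 47), (3, 9), (6, 55), (7, 48)]

Answer: v1 47
v3 9
v6 55
v7 48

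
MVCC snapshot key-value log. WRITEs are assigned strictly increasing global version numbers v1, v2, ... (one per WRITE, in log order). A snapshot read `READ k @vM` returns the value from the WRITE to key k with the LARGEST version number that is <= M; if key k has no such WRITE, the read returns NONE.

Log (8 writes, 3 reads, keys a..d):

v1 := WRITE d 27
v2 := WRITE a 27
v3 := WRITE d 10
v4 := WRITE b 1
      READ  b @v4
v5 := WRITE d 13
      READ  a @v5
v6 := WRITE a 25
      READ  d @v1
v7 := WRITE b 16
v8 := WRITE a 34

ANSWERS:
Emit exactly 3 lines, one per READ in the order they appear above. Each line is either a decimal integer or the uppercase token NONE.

v1: WRITE d=27  (d history now [(1, 27)])
v2: WRITE a=27  (a history now [(2, 27)])
v3: WRITE d=10  (d history now [(1, 27), (3, 10)])
v4: WRITE b=1  (b history now [(4, 1)])
READ b @v4: history=[(4, 1)] -> pick v4 -> 1
v5: WRITE d=13  (d history now [(1, 27), (3, 10), (5, 13)])
READ a @v5: history=[(2, 27)] -> pick v2 -> 27
v6: WRITE a=25  (a history now [(2, 27), (6, 25)])
READ d @v1: history=[(1, 27), (3, 10), (5, 13)] -> pick v1 -> 27
v7: WRITE b=16  (b history now [(4, 1), (7, 16)])
v8: WRITE a=34  (a history now [(2, 27), (6, 25), (8, 34)])

Answer: 1
27
27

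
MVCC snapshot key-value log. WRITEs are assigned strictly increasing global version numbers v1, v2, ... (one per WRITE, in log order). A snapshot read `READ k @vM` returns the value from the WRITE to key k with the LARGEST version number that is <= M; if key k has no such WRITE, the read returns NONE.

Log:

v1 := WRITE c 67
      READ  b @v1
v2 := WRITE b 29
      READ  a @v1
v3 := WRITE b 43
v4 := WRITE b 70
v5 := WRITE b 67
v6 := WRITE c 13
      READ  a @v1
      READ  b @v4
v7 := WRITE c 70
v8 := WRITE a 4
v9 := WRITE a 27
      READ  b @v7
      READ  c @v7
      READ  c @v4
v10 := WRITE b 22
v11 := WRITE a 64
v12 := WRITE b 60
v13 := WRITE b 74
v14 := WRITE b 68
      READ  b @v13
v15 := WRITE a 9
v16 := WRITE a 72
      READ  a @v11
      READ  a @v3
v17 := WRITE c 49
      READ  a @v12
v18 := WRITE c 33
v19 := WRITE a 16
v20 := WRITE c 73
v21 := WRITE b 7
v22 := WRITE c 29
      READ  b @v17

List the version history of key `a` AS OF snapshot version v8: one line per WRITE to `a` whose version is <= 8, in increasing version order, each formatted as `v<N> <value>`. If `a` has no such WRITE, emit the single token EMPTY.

Answer: v8 4

Derivation:
Scan writes for key=a with version <= 8:
  v1 WRITE c 67 -> skip
  v2 WRITE b 29 -> skip
  v3 WRITE b 43 -> skip
  v4 WRITE b 70 -> skip
  v5 WRITE b 67 -> skip
  v6 WRITE c 13 -> skip
  v7 WRITE c 70 -> skip
  v8 WRITE a 4 -> keep
  v9 WRITE a 27 -> drop (> snap)
  v10 WRITE b 22 -> skip
  v11 WRITE a 64 -> drop (> snap)
  v12 WRITE b 60 -> skip
  v13 WRITE b 74 -> skip
  v14 WRITE b 68 -> skip
  v15 WRITE a 9 -> drop (> snap)
  v16 WRITE a 72 -> drop (> snap)
  v17 WRITE c 49 -> skip
  v18 WRITE c 33 -> skip
  v19 WRITE a 16 -> drop (> snap)
  v20 WRITE c 73 -> skip
  v21 WRITE b 7 -> skip
  v22 WRITE c 29 -> skip
Collected: [(8, 4)]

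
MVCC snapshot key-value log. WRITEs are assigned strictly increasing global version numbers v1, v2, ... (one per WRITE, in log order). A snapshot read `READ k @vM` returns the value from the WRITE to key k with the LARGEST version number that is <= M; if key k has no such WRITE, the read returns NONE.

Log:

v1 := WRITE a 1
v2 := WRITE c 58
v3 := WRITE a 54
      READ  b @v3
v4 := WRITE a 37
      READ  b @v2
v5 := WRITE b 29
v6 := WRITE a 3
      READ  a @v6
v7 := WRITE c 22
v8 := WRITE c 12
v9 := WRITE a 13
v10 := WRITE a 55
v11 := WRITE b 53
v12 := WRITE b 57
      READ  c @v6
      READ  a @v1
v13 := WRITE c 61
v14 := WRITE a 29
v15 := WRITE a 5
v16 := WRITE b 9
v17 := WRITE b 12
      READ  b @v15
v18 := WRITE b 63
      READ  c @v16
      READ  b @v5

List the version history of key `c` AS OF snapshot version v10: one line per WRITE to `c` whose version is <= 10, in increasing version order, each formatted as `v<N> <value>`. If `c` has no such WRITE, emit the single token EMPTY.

Answer: v2 58
v7 22
v8 12

Derivation:
Scan writes for key=c with version <= 10:
  v1 WRITE a 1 -> skip
  v2 WRITE c 58 -> keep
  v3 WRITE a 54 -> skip
  v4 WRITE a 37 -> skip
  v5 WRITE b 29 -> skip
  v6 WRITE a 3 -> skip
  v7 WRITE c 22 -> keep
  v8 WRITE c 12 -> keep
  v9 WRITE a 13 -> skip
  v10 WRITE a 55 -> skip
  v11 WRITE b 53 -> skip
  v12 WRITE b 57 -> skip
  v13 WRITE c 61 -> drop (> snap)
  v14 WRITE a 29 -> skip
  v15 WRITE a 5 -> skip
  v16 WRITE b 9 -> skip
  v17 WRITE b 12 -> skip
  v18 WRITE b 63 -> skip
Collected: [(2, 58), (7, 22), (8, 12)]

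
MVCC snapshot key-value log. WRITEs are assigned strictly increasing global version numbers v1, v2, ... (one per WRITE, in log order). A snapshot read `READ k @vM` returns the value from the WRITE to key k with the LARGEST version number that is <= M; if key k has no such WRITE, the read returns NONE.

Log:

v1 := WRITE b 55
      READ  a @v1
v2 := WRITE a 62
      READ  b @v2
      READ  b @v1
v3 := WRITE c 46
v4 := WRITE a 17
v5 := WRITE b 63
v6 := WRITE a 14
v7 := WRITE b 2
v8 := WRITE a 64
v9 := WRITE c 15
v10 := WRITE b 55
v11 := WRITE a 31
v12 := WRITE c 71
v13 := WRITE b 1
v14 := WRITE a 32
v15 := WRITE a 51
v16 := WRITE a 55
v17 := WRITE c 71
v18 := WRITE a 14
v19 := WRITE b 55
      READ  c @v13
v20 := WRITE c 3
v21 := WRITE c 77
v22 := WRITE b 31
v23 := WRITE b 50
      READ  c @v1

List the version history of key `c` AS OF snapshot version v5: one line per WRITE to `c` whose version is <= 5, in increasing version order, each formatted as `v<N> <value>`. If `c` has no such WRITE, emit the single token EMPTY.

Scan writes for key=c with version <= 5:
  v1 WRITE b 55 -> skip
  v2 WRITE a 62 -> skip
  v3 WRITE c 46 -> keep
  v4 WRITE a 17 -> skip
  v5 WRITE b 63 -> skip
  v6 WRITE a 14 -> skip
  v7 WRITE b 2 -> skip
  v8 WRITE a 64 -> skip
  v9 WRITE c 15 -> drop (> snap)
  v10 WRITE b 55 -> skip
  v11 WRITE a 31 -> skip
  v12 WRITE c 71 -> drop (> snap)
  v13 WRITE b 1 -> skip
  v14 WRITE a 32 -> skip
  v15 WRITE a 51 -> skip
  v16 WRITE a 55 -> skip
  v17 WRITE c 71 -> drop (> snap)
  v18 WRITE a 14 -> skip
  v19 WRITE b 55 -> skip
  v20 WRITE c 3 -> drop (> snap)
  v21 WRITE c 77 -> drop (> snap)
  v22 WRITE b 31 -> skip
  v23 WRITE b 50 -> skip
Collected: [(3, 46)]

Answer: v3 46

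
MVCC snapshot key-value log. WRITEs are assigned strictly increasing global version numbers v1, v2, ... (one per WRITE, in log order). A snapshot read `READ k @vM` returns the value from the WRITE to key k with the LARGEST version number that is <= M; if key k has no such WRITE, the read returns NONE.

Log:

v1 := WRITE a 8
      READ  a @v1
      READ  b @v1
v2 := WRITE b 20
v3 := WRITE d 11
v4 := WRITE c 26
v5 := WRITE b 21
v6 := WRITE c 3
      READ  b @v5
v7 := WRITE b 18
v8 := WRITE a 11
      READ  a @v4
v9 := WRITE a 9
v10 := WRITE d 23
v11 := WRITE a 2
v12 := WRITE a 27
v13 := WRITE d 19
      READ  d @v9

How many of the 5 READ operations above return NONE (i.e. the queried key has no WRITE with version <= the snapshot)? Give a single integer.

Answer: 1

Derivation:
v1: WRITE a=8  (a history now [(1, 8)])
READ a @v1: history=[(1, 8)] -> pick v1 -> 8
READ b @v1: history=[] -> no version <= 1 -> NONE
v2: WRITE b=20  (b history now [(2, 20)])
v3: WRITE d=11  (d history now [(3, 11)])
v4: WRITE c=26  (c history now [(4, 26)])
v5: WRITE b=21  (b history now [(2, 20), (5, 21)])
v6: WRITE c=3  (c history now [(4, 26), (6, 3)])
READ b @v5: history=[(2, 20), (5, 21)] -> pick v5 -> 21
v7: WRITE b=18  (b history now [(2, 20), (5, 21), (7, 18)])
v8: WRITE a=11  (a history now [(1, 8), (8, 11)])
READ a @v4: history=[(1, 8), (8, 11)] -> pick v1 -> 8
v9: WRITE a=9  (a history now [(1, 8), (8, 11), (9, 9)])
v10: WRITE d=23  (d history now [(3, 11), (10, 23)])
v11: WRITE a=2  (a history now [(1, 8), (8, 11), (9, 9), (11, 2)])
v12: WRITE a=27  (a history now [(1, 8), (8, 11), (9, 9), (11, 2), (12, 27)])
v13: WRITE d=19  (d history now [(3, 11), (10, 23), (13, 19)])
READ d @v9: history=[(3, 11), (10, 23), (13, 19)] -> pick v3 -> 11
Read results in order: ['8', 'NONE', '21', '8', '11']
NONE count = 1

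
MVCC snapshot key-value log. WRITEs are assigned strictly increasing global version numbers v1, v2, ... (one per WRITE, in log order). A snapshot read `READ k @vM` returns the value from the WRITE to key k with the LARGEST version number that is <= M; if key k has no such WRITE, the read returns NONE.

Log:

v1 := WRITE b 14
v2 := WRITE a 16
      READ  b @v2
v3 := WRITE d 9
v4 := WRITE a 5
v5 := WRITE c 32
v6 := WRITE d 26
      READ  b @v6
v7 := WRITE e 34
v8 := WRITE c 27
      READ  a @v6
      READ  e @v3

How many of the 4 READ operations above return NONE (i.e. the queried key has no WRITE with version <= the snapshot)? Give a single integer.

v1: WRITE b=14  (b history now [(1, 14)])
v2: WRITE a=16  (a history now [(2, 16)])
READ b @v2: history=[(1, 14)] -> pick v1 -> 14
v3: WRITE d=9  (d history now [(3, 9)])
v4: WRITE a=5  (a history now [(2, 16), (4, 5)])
v5: WRITE c=32  (c history now [(5, 32)])
v6: WRITE d=26  (d history now [(3, 9), (6, 26)])
READ b @v6: history=[(1, 14)] -> pick v1 -> 14
v7: WRITE e=34  (e history now [(7, 34)])
v8: WRITE c=27  (c history now [(5, 32), (8, 27)])
READ a @v6: history=[(2, 16), (4, 5)] -> pick v4 -> 5
READ e @v3: history=[(7, 34)] -> no version <= 3 -> NONE
Read results in order: ['14', '14', '5', 'NONE']
NONE count = 1

Answer: 1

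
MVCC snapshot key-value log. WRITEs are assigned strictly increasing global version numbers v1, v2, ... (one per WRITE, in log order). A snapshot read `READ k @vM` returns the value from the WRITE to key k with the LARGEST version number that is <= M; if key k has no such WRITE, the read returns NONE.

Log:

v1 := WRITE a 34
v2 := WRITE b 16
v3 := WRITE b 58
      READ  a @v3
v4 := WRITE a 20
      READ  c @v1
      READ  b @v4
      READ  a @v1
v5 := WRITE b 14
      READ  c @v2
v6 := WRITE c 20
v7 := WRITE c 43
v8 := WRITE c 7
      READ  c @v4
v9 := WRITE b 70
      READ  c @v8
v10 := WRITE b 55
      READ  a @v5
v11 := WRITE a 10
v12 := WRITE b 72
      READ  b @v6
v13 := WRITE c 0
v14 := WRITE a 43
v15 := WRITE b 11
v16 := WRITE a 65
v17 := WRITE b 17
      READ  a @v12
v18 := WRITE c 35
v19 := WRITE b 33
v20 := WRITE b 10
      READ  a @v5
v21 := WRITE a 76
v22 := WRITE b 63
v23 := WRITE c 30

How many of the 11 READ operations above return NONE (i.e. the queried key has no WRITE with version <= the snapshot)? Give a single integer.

v1: WRITE a=34  (a history now [(1, 34)])
v2: WRITE b=16  (b history now [(2, 16)])
v3: WRITE b=58  (b history now [(2, 16), (3, 58)])
READ a @v3: history=[(1, 34)] -> pick v1 -> 34
v4: WRITE a=20  (a history now [(1, 34), (4, 20)])
READ c @v1: history=[] -> no version <= 1 -> NONE
READ b @v4: history=[(2, 16), (3, 58)] -> pick v3 -> 58
READ a @v1: history=[(1, 34), (4, 20)] -> pick v1 -> 34
v5: WRITE b=14  (b history now [(2, 16), (3, 58), (5, 14)])
READ c @v2: history=[] -> no version <= 2 -> NONE
v6: WRITE c=20  (c history now [(6, 20)])
v7: WRITE c=43  (c history now [(6, 20), (7, 43)])
v8: WRITE c=7  (c history now [(6, 20), (7, 43), (8, 7)])
READ c @v4: history=[(6, 20), (7, 43), (8, 7)] -> no version <= 4 -> NONE
v9: WRITE b=70  (b history now [(2, 16), (3, 58), (5, 14), (9, 70)])
READ c @v8: history=[(6, 20), (7, 43), (8, 7)] -> pick v8 -> 7
v10: WRITE b=55  (b history now [(2, 16), (3, 58), (5, 14), (9, 70), (10, 55)])
READ a @v5: history=[(1, 34), (4, 20)] -> pick v4 -> 20
v11: WRITE a=10  (a history now [(1, 34), (4, 20), (11, 10)])
v12: WRITE b=72  (b history now [(2, 16), (3, 58), (5, 14), (9, 70), (10, 55), (12, 72)])
READ b @v6: history=[(2, 16), (3, 58), (5, 14), (9, 70), (10, 55), (12, 72)] -> pick v5 -> 14
v13: WRITE c=0  (c history now [(6, 20), (7, 43), (8, 7), (13, 0)])
v14: WRITE a=43  (a history now [(1, 34), (4, 20), (11, 10), (14, 43)])
v15: WRITE b=11  (b history now [(2, 16), (3, 58), (5, 14), (9, 70), (10, 55), (12, 72), (15, 11)])
v16: WRITE a=65  (a history now [(1, 34), (4, 20), (11, 10), (14, 43), (16, 65)])
v17: WRITE b=17  (b history now [(2, 16), (3, 58), (5, 14), (9, 70), (10, 55), (12, 72), (15, 11), (17, 17)])
READ a @v12: history=[(1, 34), (4, 20), (11, 10), (14, 43), (16, 65)] -> pick v11 -> 10
v18: WRITE c=35  (c history now [(6, 20), (7, 43), (8, 7), (13, 0), (18, 35)])
v19: WRITE b=33  (b history now [(2, 16), (3, 58), (5, 14), (9, 70), (10, 55), (12, 72), (15, 11), (17, 17), (19, 33)])
v20: WRITE b=10  (b history now [(2, 16), (3, 58), (5, 14), (9, 70), (10, 55), (12, 72), (15, 11), (17, 17), (19, 33), (20, 10)])
READ a @v5: history=[(1, 34), (4, 20), (11, 10), (14, 43), (16, 65)] -> pick v4 -> 20
v21: WRITE a=76  (a history now [(1, 34), (4, 20), (11, 10), (14, 43), (16, 65), (21, 76)])
v22: WRITE b=63  (b history now [(2, 16), (3, 58), (5, 14), (9, 70), (10, 55), (12, 72), (15, 11), (17, 17), (19, 33), (20, 10), (22, 63)])
v23: WRITE c=30  (c history now [(6, 20), (7, 43), (8, 7), (13, 0), (18, 35), (23, 30)])
Read results in order: ['34', 'NONE', '58', '34', 'NONE', 'NONE', '7', '20', '14', '10', '20']
NONE count = 3

Answer: 3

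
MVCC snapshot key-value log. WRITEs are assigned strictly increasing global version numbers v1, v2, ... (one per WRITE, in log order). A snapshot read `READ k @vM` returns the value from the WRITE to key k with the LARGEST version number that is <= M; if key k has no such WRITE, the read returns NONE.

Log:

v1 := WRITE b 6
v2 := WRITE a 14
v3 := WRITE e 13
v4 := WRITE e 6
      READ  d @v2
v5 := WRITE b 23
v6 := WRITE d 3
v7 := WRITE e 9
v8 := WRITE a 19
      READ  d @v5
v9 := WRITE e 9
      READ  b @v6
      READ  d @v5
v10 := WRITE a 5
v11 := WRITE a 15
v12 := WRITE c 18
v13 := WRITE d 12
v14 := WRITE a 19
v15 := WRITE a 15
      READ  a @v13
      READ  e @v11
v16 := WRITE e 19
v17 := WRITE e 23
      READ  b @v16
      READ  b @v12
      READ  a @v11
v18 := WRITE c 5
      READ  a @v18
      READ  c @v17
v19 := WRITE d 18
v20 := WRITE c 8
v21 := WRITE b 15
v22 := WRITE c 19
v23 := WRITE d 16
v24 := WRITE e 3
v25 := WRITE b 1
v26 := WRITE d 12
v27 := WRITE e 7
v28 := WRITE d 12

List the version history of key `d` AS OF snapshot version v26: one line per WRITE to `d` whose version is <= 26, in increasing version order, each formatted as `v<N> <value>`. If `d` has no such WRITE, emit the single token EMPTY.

Scan writes for key=d with version <= 26:
  v1 WRITE b 6 -> skip
  v2 WRITE a 14 -> skip
  v3 WRITE e 13 -> skip
  v4 WRITE e 6 -> skip
  v5 WRITE b 23 -> skip
  v6 WRITE d 3 -> keep
  v7 WRITE e 9 -> skip
  v8 WRITE a 19 -> skip
  v9 WRITE e 9 -> skip
  v10 WRITE a 5 -> skip
  v11 WRITE a 15 -> skip
  v12 WRITE c 18 -> skip
  v13 WRITE d 12 -> keep
  v14 WRITE a 19 -> skip
  v15 WRITE a 15 -> skip
  v16 WRITE e 19 -> skip
  v17 WRITE e 23 -> skip
  v18 WRITE c 5 -> skip
  v19 WRITE d 18 -> keep
  v20 WRITE c 8 -> skip
  v21 WRITE b 15 -> skip
  v22 WRITE c 19 -> skip
  v23 WRITE d 16 -> keep
  v24 WRITE e 3 -> skip
  v25 WRITE b 1 -> skip
  v26 WRITE d 12 -> keep
  v27 WRITE e 7 -> skip
  v28 WRITE d 12 -> drop (> snap)
Collected: [(6, 3), (13, 12), (19, 18), (23, 16), (26, 12)]

Answer: v6 3
v13 12
v19 18
v23 16
v26 12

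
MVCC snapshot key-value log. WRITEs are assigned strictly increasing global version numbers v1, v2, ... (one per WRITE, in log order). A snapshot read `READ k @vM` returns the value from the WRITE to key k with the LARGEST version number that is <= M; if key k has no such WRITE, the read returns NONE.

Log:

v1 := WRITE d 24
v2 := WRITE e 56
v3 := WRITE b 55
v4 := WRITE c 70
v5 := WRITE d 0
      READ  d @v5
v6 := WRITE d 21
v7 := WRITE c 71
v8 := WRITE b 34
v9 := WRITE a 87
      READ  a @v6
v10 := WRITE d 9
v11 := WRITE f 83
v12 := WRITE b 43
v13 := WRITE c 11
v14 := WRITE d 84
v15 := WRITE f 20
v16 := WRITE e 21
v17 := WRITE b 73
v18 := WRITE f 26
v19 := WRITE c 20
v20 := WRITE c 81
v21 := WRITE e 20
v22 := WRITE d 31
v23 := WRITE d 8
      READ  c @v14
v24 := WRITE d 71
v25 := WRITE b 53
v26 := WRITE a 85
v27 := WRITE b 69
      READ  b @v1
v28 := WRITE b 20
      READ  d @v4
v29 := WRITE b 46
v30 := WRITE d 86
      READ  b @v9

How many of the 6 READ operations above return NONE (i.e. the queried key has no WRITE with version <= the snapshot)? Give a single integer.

Answer: 2

Derivation:
v1: WRITE d=24  (d history now [(1, 24)])
v2: WRITE e=56  (e history now [(2, 56)])
v3: WRITE b=55  (b history now [(3, 55)])
v4: WRITE c=70  (c history now [(4, 70)])
v5: WRITE d=0  (d history now [(1, 24), (5, 0)])
READ d @v5: history=[(1, 24), (5, 0)] -> pick v5 -> 0
v6: WRITE d=21  (d history now [(1, 24), (5, 0), (6, 21)])
v7: WRITE c=71  (c history now [(4, 70), (7, 71)])
v8: WRITE b=34  (b history now [(3, 55), (8, 34)])
v9: WRITE a=87  (a history now [(9, 87)])
READ a @v6: history=[(9, 87)] -> no version <= 6 -> NONE
v10: WRITE d=9  (d history now [(1, 24), (5, 0), (6, 21), (10, 9)])
v11: WRITE f=83  (f history now [(11, 83)])
v12: WRITE b=43  (b history now [(3, 55), (8, 34), (12, 43)])
v13: WRITE c=11  (c history now [(4, 70), (7, 71), (13, 11)])
v14: WRITE d=84  (d history now [(1, 24), (5, 0), (6, 21), (10, 9), (14, 84)])
v15: WRITE f=20  (f history now [(11, 83), (15, 20)])
v16: WRITE e=21  (e history now [(2, 56), (16, 21)])
v17: WRITE b=73  (b history now [(3, 55), (8, 34), (12, 43), (17, 73)])
v18: WRITE f=26  (f history now [(11, 83), (15, 20), (18, 26)])
v19: WRITE c=20  (c history now [(4, 70), (7, 71), (13, 11), (19, 20)])
v20: WRITE c=81  (c history now [(4, 70), (7, 71), (13, 11), (19, 20), (20, 81)])
v21: WRITE e=20  (e history now [(2, 56), (16, 21), (21, 20)])
v22: WRITE d=31  (d history now [(1, 24), (5, 0), (6, 21), (10, 9), (14, 84), (22, 31)])
v23: WRITE d=8  (d history now [(1, 24), (5, 0), (6, 21), (10, 9), (14, 84), (22, 31), (23, 8)])
READ c @v14: history=[(4, 70), (7, 71), (13, 11), (19, 20), (20, 81)] -> pick v13 -> 11
v24: WRITE d=71  (d history now [(1, 24), (5, 0), (6, 21), (10, 9), (14, 84), (22, 31), (23, 8), (24, 71)])
v25: WRITE b=53  (b history now [(3, 55), (8, 34), (12, 43), (17, 73), (25, 53)])
v26: WRITE a=85  (a history now [(9, 87), (26, 85)])
v27: WRITE b=69  (b history now [(3, 55), (8, 34), (12, 43), (17, 73), (25, 53), (27, 69)])
READ b @v1: history=[(3, 55), (8, 34), (12, 43), (17, 73), (25, 53), (27, 69)] -> no version <= 1 -> NONE
v28: WRITE b=20  (b history now [(3, 55), (8, 34), (12, 43), (17, 73), (25, 53), (27, 69), (28, 20)])
READ d @v4: history=[(1, 24), (5, 0), (6, 21), (10, 9), (14, 84), (22, 31), (23, 8), (24, 71)] -> pick v1 -> 24
v29: WRITE b=46  (b history now [(3, 55), (8, 34), (12, 43), (17, 73), (25, 53), (27, 69), (28, 20), (29, 46)])
v30: WRITE d=86  (d history now [(1, 24), (5, 0), (6, 21), (10, 9), (14, 84), (22, 31), (23, 8), (24, 71), (30, 86)])
READ b @v9: history=[(3, 55), (8, 34), (12, 43), (17, 73), (25, 53), (27, 69), (28, 20), (29, 46)] -> pick v8 -> 34
Read results in order: ['0', 'NONE', '11', 'NONE', '24', '34']
NONE count = 2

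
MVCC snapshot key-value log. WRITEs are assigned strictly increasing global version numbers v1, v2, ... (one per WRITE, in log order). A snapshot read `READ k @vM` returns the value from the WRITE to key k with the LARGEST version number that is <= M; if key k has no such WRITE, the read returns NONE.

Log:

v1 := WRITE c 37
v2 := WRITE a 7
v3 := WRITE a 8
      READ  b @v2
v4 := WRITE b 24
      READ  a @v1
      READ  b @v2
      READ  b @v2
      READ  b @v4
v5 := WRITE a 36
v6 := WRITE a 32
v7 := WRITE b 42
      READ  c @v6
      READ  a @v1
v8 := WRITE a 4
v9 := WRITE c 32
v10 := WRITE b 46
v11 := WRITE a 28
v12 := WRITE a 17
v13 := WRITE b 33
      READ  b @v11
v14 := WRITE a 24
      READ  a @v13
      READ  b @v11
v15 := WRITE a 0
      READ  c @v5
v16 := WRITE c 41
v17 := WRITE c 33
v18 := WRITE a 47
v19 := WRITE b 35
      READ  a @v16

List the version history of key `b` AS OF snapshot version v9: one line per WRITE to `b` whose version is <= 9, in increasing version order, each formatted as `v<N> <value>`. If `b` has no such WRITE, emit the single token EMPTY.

Answer: v4 24
v7 42

Derivation:
Scan writes for key=b with version <= 9:
  v1 WRITE c 37 -> skip
  v2 WRITE a 7 -> skip
  v3 WRITE a 8 -> skip
  v4 WRITE b 24 -> keep
  v5 WRITE a 36 -> skip
  v6 WRITE a 32 -> skip
  v7 WRITE b 42 -> keep
  v8 WRITE a 4 -> skip
  v9 WRITE c 32 -> skip
  v10 WRITE b 46 -> drop (> snap)
  v11 WRITE a 28 -> skip
  v12 WRITE a 17 -> skip
  v13 WRITE b 33 -> drop (> snap)
  v14 WRITE a 24 -> skip
  v15 WRITE a 0 -> skip
  v16 WRITE c 41 -> skip
  v17 WRITE c 33 -> skip
  v18 WRITE a 47 -> skip
  v19 WRITE b 35 -> drop (> snap)
Collected: [(4, 24), (7, 42)]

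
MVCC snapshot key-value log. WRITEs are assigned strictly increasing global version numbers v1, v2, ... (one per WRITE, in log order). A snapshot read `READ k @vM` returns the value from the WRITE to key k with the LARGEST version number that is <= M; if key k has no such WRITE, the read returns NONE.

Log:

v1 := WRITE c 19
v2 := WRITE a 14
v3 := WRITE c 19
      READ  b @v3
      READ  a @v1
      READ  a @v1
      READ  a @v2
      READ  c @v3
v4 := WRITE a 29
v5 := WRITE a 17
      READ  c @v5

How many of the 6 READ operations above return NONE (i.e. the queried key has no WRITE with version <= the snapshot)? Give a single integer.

v1: WRITE c=19  (c history now [(1, 19)])
v2: WRITE a=14  (a history now [(2, 14)])
v3: WRITE c=19  (c history now [(1, 19), (3, 19)])
READ b @v3: history=[] -> no version <= 3 -> NONE
READ a @v1: history=[(2, 14)] -> no version <= 1 -> NONE
READ a @v1: history=[(2, 14)] -> no version <= 1 -> NONE
READ a @v2: history=[(2, 14)] -> pick v2 -> 14
READ c @v3: history=[(1, 19), (3, 19)] -> pick v3 -> 19
v4: WRITE a=29  (a history now [(2, 14), (4, 29)])
v5: WRITE a=17  (a history now [(2, 14), (4, 29), (5, 17)])
READ c @v5: history=[(1, 19), (3, 19)] -> pick v3 -> 19
Read results in order: ['NONE', 'NONE', 'NONE', '14', '19', '19']
NONE count = 3

Answer: 3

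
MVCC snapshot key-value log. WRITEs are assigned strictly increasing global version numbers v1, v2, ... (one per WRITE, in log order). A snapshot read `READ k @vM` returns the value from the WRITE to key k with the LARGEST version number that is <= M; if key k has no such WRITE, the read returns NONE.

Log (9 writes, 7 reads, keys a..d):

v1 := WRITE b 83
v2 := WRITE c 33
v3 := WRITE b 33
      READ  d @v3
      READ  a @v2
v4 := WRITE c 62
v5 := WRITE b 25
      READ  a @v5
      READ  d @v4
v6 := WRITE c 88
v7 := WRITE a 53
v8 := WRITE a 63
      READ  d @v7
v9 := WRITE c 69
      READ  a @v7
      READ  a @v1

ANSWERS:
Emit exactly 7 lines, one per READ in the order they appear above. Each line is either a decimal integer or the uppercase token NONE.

Answer: NONE
NONE
NONE
NONE
NONE
53
NONE

Derivation:
v1: WRITE b=83  (b history now [(1, 83)])
v2: WRITE c=33  (c history now [(2, 33)])
v3: WRITE b=33  (b history now [(1, 83), (3, 33)])
READ d @v3: history=[] -> no version <= 3 -> NONE
READ a @v2: history=[] -> no version <= 2 -> NONE
v4: WRITE c=62  (c history now [(2, 33), (4, 62)])
v5: WRITE b=25  (b history now [(1, 83), (3, 33), (5, 25)])
READ a @v5: history=[] -> no version <= 5 -> NONE
READ d @v4: history=[] -> no version <= 4 -> NONE
v6: WRITE c=88  (c history now [(2, 33), (4, 62), (6, 88)])
v7: WRITE a=53  (a history now [(7, 53)])
v8: WRITE a=63  (a history now [(7, 53), (8, 63)])
READ d @v7: history=[] -> no version <= 7 -> NONE
v9: WRITE c=69  (c history now [(2, 33), (4, 62), (6, 88), (9, 69)])
READ a @v7: history=[(7, 53), (8, 63)] -> pick v7 -> 53
READ a @v1: history=[(7, 53), (8, 63)] -> no version <= 1 -> NONE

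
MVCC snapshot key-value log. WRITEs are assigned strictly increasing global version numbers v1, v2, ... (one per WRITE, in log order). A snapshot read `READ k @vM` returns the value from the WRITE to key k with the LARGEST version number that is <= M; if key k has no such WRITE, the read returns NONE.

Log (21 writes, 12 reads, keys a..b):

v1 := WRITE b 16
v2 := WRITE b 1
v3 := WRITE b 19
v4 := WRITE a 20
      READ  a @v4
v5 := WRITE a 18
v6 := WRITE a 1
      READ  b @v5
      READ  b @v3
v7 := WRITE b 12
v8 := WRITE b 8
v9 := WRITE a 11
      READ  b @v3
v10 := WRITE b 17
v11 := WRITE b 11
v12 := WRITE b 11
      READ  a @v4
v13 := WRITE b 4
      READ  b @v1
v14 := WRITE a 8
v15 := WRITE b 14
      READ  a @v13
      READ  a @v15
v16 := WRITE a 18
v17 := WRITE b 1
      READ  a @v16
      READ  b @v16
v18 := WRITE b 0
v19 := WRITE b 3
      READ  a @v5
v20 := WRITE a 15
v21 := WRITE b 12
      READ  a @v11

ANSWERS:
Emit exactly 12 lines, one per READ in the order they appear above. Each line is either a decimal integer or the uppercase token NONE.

Answer: 20
19
19
19
20
16
11
8
18
14
18
11

Derivation:
v1: WRITE b=16  (b history now [(1, 16)])
v2: WRITE b=1  (b history now [(1, 16), (2, 1)])
v3: WRITE b=19  (b history now [(1, 16), (2, 1), (3, 19)])
v4: WRITE a=20  (a history now [(4, 20)])
READ a @v4: history=[(4, 20)] -> pick v4 -> 20
v5: WRITE a=18  (a history now [(4, 20), (5, 18)])
v6: WRITE a=1  (a history now [(4, 20), (5, 18), (6, 1)])
READ b @v5: history=[(1, 16), (2, 1), (3, 19)] -> pick v3 -> 19
READ b @v3: history=[(1, 16), (2, 1), (3, 19)] -> pick v3 -> 19
v7: WRITE b=12  (b history now [(1, 16), (2, 1), (3, 19), (7, 12)])
v8: WRITE b=8  (b history now [(1, 16), (2, 1), (3, 19), (7, 12), (8, 8)])
v9: WRITE a=11  (a history now [(4, 20), (5, 18), (6, 1), (9, 11)])
READ b @v3: history=[(1, 16), (2, 1), (3, 19), (7, 12), (8, 8)] -> pick v3 -> 19
v10: WRITE b=17  (b history now [(1, 16), (2, 1), (3, 19), (7, 12), (8, 8), (10, 17)])
v11: WRITE b=11  (b history now [(1, 16), (2, 1), (3, 19), (7, 12), (8, 8), (10, 17), (11, 11)])
v12: WRITE b=11  (b history now [(1, 16), (2, 1), (3, 19), (7, 12), (8, 8), (10, 17), (11, 11), (12, 11)])
READ a @v4: history=[(4, 20), (5, 18), (6, 1), (9, 11)] -> pick v4 -> 20
v13: WRITE b=4  (b history now [(1, 16), (2, 1), (3, 19), (7, 12), (8, 8), (10, 17), (11, 11), (12, 11), (13, 4)])
READ b @v1: history=[(1, 16), (2, 1), (3, 19), (7, 12), (8, 8), (10, 17), (11, 11), (12, 11), (13, 4)] -> pick v1 -> 16
v14: WRITE a=8  (a history now [(4, 20), (5, 18), (6, 1), (9, 11), (14, 8)])
v15: WRITE b=14  (b history now [(1, 16), (2, 1), (3, 19), (7, 12), (8, 8), (10, 17), (11, 11), (12, 11), (13, 4), (15, 14)])
READ a @v13: history=[(4, 20), (5, 18), (6, 1), (9, 11), (14, 8)] -> pick v9 -> 11
READ a @v15: history=[(4, 20), (5, 18), (6, 1), (9, 11), (14, 8)] -> pick v14 -> 8
v16: WRITE a=18  (a history now [(4, 20), (5, 18), (6, 1), (9, 11), (14, 8), (16, 18)])
v17: WRITE b=1  (b history now [(1, 16), (2, 1), (3, 19), (7, 12), (8, 8), (10, 17), (11, 11), (12, 11), (13, 4), (15, 14), (17, 1)])
READ a @v16: history=[(4, 20), (5, 18), (6, 1), (9, 11), (14, 8), (16, 18)] -> pick v16 -> 18
READ b @v16: history=[(1, 16), (2, 1), (3, 19), (7, 12), (8, 8), (10, 17), (11, 11), (12, 11), (13, 4), (15, 14), (17, 1)] -> pick v15 -> 14
v18: WRITE b=0  (b history now [(1, 16), (2, 1), (3, 19), (7, 12), (8, 8), (10, 17), (11, 11), (12, 11), (13, 4), (15, 14), (17, 1), (18, 0)])
v19: WRITE b=3  (b history now [(1, 16), (2, 1), (3, 19), (7, 12), (8, 8), (10, 17), (11, 11), (12, 11), (13, 4), (15, 14), (17, 1), (18, 0), (19, 3)])
READ a @v5: history=[(4, 20), (5, 18), (6, 1), (9, 11), (14, 8), (16, 18)] -> pick v5 -> 18
v20: WRITE a=15  (a history now [(4, 20), (5, 18), (6, 1), (9, 11), (14, 8), (16, 18), (20, 15)])
v21: WRITE b=12  (b history now [(1, 16), (2, 1), (3, 19), (7, 12), (8, 8), (10, 17), (11, 11), (12, 11), (13, 4), (15, 14), (17, 1), (18, 0), (19, 3), (21, 12)])
READ a @v11: history=[(4, 20), (5, 18), (6, 1), (9, 11), (14, 8), (16, 18), (20, 15)] -> pick v9 -> 11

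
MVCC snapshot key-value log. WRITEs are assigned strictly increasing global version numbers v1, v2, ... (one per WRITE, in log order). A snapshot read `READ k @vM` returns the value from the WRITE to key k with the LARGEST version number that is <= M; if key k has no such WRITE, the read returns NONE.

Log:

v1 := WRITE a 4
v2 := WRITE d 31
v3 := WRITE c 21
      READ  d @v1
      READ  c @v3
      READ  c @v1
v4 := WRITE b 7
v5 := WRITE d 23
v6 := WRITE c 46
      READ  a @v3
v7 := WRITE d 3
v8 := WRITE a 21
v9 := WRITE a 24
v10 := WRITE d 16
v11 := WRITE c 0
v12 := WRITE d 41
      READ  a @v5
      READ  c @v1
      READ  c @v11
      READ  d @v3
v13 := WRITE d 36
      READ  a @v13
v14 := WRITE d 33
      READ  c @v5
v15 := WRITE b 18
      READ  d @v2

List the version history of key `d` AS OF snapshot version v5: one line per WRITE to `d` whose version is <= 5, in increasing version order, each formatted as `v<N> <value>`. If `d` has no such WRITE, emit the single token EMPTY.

Scan writes for key=d with version <= 5:
  v1 WRITE a 4 -> skip
  v2 WRITE d 31 -> keep
  v3 WRITE c 21 -> skip
  v4 WRITE b 7 -> skip
  v5 WRITE d 23 -> keep
  v6 WRITE c 46 -> skip
  v7 WRITE d 3 -> drop (> snap)
  v8 WRITE a 21 -> skip
  v9 WRITE a 24 -> skip
  v10 WRITE d 16 -> drop (> snap)
  v11 WRITE c 0 -> skip
  v12 WRITE d 41 -> drop (> snap)
  v13 WRITE d 36 -> drop (> snap)
  v14 WRITE d 33 -> drop (> snap)
  v15 WRITE b 18 -> skip
Collected: [(2, 31), (5, 23)]

Answer: v2 31
v5 23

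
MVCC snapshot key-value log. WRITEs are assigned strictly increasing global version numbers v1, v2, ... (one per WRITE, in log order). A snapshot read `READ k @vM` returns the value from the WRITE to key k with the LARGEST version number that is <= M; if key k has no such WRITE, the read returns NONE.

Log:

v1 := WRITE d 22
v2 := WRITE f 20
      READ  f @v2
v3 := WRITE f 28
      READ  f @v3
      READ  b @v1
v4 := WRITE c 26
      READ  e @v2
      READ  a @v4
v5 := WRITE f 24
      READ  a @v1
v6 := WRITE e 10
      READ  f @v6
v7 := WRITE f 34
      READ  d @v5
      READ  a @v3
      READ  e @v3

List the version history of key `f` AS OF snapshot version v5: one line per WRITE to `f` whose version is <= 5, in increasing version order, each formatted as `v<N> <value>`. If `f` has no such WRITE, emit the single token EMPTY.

Scan writes for key=f with version <= 5:
  v1 WRITE d 22 -> skip
  v2 WRITE f 20 -> keep
  v3 WRITE f 28 -> keep
  v4 WRITE c 26 -> skip
  v5 WRITE f 24 -> keep
  v6 WRITE e 10 -> skip
  v7 WRITE f 34 -> drop (> snap)
Collected: [(2, 20), (3, 28), (5, 24)]

Answer: v2 20
v3 28
v5 24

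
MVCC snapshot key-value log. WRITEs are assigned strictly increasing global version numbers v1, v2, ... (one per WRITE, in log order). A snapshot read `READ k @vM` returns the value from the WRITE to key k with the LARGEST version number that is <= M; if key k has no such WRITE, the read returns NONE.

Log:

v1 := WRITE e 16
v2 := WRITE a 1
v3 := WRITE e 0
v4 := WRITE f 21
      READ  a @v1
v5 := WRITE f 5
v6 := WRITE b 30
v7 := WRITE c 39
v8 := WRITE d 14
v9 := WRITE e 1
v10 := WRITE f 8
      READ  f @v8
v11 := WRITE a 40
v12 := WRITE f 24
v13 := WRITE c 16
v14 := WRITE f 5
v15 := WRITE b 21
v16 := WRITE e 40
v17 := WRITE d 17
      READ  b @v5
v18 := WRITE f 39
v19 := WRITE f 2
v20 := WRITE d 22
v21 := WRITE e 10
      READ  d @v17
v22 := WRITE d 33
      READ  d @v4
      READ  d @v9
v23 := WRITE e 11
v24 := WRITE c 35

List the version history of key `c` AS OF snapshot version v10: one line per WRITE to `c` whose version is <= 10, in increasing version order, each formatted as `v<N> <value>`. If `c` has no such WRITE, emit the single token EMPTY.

Scan writes for key=c with version <= 10:
  v1 WRITE e 16 -> skip
  v2 WRITE a 1 -> skip
  v3 WRITE e 0 -> skip
  v4 WRITE f 21 -> skip
  v5 WRITE f 5 -> skip
  v6 WRITE b 30 -> skip
  v7 WRITE c 39 -> keep
  v8 WRITE d 14 -> skip
  v9 WRITE e 1 -> skip
  v10 WRITE f 8 -> skip
  v11 WRITE a 40 -> skip
  v12 WRITE f 24 -> skip
  v13 WRITE c 16 -> drop (> snap)
  v14 WRITE f 5 -> skip
  v15 WRITE b 21 -> skip
  v16 WRITE e 40 -> skip
  v17 WRITE d 17 -> skip
  v18 WRITE f 39 -> skip
  v19 WRITE f 2 -> skip
  v20 WRITE d 22 -> skip
  v21 WRITE e 10 -> skip
  v22 WRITE d 33 -> skip
  v23 WRITE e 11 -> skip
  v24 WRITE c 35 -> drop (> snap)
Collected: [(7, 39)]

Answer: v7 39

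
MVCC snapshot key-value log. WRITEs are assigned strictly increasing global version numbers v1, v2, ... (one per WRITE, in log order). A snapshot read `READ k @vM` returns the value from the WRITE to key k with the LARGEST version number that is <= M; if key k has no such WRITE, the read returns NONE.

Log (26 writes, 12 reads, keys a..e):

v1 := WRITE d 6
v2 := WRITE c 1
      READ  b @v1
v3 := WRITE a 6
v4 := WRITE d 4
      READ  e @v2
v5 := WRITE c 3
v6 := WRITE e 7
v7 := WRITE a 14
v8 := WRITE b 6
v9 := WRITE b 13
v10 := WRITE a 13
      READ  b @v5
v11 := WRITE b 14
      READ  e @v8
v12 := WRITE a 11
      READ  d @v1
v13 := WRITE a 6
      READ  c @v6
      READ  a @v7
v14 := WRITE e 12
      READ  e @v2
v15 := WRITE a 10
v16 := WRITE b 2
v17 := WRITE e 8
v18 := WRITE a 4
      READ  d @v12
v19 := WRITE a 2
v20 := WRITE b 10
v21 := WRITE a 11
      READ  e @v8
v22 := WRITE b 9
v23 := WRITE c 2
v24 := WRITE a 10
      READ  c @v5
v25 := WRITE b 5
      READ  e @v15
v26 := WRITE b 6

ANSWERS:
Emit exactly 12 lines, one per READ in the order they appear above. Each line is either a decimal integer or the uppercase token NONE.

Answer: NONE
NONE
NONE
7
6
3
14
NONE
4
7
3
12

Derivation:
v1: WRITE d=6  (d history now [(1, 6)])
v2: WRITE c=1  (c history now [(2, 1)])
READ b @v1: history=[] -> no version <= 1 -> NONE
v3: WRITE a=6  (a history now [(3, 6)])
v4: WRITE d=4  (d history now [(1, 6), (4, 4)])
READ e @v2: history=[] -> no version <= 2 -> NONE
v5: WRITE c=3  (c history now [(2, 1), (5, 3)])
v6: WRITE e=7  (e history now [(6, 7)])
v7: WRITE a=14  (a history now [(3, 6), (7, 14)])
v8: WRITE b=6  (b history now [(8, 6)])
v9: WRITE b=13  (b history now [(8, 6), (9, 13)])
v10: WRITE a=13  (a history now [(3, 6), (7, 14), (10, 13)])
READ b @v5: history=[(8, 6), (9, 13)] -> no version <= 5 -> NONE
v11: WRITE b=14  (b history now [(8, 6), (9, 13), (11, 14)])
READ e @v8: history=[(6, 7)] -> pick v6 -> 7
v12: WRITE a=11  (a history now [(3, 6), (7, 14), (10, 13), (12, 11)])
READ d @v1: history=[(1, 6), (4, 4)] -> pick v1 -> 6
v13: WRITE a=6  (a history now [(3, 6), (7, 14), (10, 13), (12, 11), (13, 6)])
READ c @v6: history=[(2, 1), (5, 3)] -> pick v5 -> 3
READ a @v7: history=[(3, 6), (7, 14), (10, 13), (12, 11), (13, 6)] -> pick v7 -> 14
v14: WRITE e=12  (e history now [(6, 7), (14, 12)])
READ e @v2: history=[(6, 7), (14, 12)] -> no version <= 2 -> NONE
v15: WRITE a=10  (a history now [(3, 6), (7, 14), (10, 13), (12, 11), (13, 6), (15, 10)])
v16: WRITE b=2  (b history now [(8, 6), (9, 13), (11, 14), (16, 2)])
v17: WRITE e=8  (e history now [(6, 7), (14, 12), (17, 8)])
v18: WRITE a=4  (a history now [(3, 6), (7, 14), (10, 13), (12, 11), (13, 6), (15, 10), (18, 4)])
READ d @v12: history=[(1, 6), (4, 4)] -> pick v4 -> 4
v19: WRITE a=2  (a history now [(3, 6), (7, 14), (10, 13), (12, 11), (13, 6), (15, 10), (18, 4), (19, 2)])
v20: WRITE b=10  (b history now [(8, 6), (9, 13), (11, 14), (16, 2), (20, 10)])
v21: WRITE a=11  (a history now [(3, 6), (7, 14), (10, 13), (12, 11), (13, 6), (15, 10), (18, 4), (19, 2), (21, 11)])
READ e @v8: history=[(6, 7), (14, 12), (17, 8)] -> pick v6 -> 7
v22: WRITE b=9  (b history now [(8, 6), (9, 13), (11, 14), (16, 2), (20, 10), (22, 9)])
v23: WRITE c=2  (c history now [(2, 1), (5, 3), (23, 2)])
v24: WRITE a=10  (a history now [(3, 6), (7, 14), (10, 13), (12, 11), (13, 6), (15, 10), (18, 4), (19, 2), (21, 11), (24, 10)])
READ c @v5: history=[(2, 1), (5, 3), (23, 2)] -> pick v5 -> 3
v25: WRITE b=5  (b history now [(8, 6), (9, 13), (11, 14), (16, 2), (20, 10), (22, 9), (25, 5)])
READ e @v15: history=[(6, 7), (14, 12), (17, 8)] -> pick v14 -> 12
v26: WRITE b=6  (b history now [(8, 6), (9, 13), (11, 14), (16, 2), (20, 10), (22, 9), (25, 5), (26, 6)])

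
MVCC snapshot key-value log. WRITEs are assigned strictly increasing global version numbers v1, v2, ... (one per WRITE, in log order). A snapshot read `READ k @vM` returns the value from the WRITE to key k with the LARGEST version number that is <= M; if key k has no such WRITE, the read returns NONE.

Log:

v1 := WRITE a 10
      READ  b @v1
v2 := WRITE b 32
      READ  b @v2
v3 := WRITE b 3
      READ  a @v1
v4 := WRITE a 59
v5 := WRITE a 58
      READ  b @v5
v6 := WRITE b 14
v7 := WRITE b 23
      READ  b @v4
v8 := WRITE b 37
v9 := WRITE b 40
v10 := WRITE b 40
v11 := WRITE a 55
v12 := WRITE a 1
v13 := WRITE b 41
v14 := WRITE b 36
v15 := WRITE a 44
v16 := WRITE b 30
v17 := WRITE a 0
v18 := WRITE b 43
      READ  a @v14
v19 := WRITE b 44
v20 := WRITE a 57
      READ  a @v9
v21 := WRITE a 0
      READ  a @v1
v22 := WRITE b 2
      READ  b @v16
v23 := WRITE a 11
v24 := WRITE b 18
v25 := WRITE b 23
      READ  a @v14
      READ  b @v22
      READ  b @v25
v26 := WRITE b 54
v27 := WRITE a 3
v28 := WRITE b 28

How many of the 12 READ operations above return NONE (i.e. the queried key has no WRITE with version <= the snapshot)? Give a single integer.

Answer: 1

Derivation:
v1: WRITE a=10  (a history now [(1, 10)])
READ b @v1: history=[] -> no version <= 1 -> NONE
v2: WRITE b=32  (b history now [(2, 32)])
READ b @v2: history=[(2, 32)] -> pick v2 -> 32
v3: WRITE b=3  (b history now [(2, 32), (3, 3)])
READ a @v1: history=[(1, 10)] -> pick v1 -> 10
v4: WRITE a=59  (a history now [(1, 10), (4, 59)])
v5: WRITE a=58  (a history now [(1, 10), (4, 59), (5, 58)])
READ b @v5: history=[(2, 32), (3, 3)] -> pick v3 -> 3
v6: WRITE b=14  (b history now [(2, 32), (3, 3), (6, 14)])
v7: WRITE b=23  (b history now [(2, 32), (3, 3), (6, 14), (7, 23)])
READ b @v4: history=[(2, 32), (3, 3), (6, 14), (7, 23)] -> pick v3 -> 3
v8: WRITE b=37  (b history now [(2, 32), (3, 3), (6, 14), (7, 23), (8, 37)])
v9: WRITE b=40  (b history now [(2, 32), (3, 3), (6, 14), (7, 23), (8, 37), (9, 40)])
v10: WRITE b=40  (b history now [(2, 32), (3, 3), (6, 14), (7, 23), (8, 37), (9, 40), (10, 40)])
v11: WRITE a=55  (a history now [(1, 10), (4, 59), (5, 58), (11, 55)])
v12: WRITE a=1  (a history now [(1, 10), (4, 59), (5, 58), (11, 55), (12, 1)])
v13: WRITE b=41  (b history now [(2, 32), (3, 3), (6, 14), (7, 23), (8, 37), (9, 40), (10, 40), (13, 41)])
v14: WRITE b=36  (b history now [(2, 32), (3, 3), (6, 14), (7, 23), (8, 37), (9, 40), (10, 40), (13, 41), (14, 36)])
v15: WRITE a=44  (a history now [(1, 10), (4, 59), (5, 58), (11, 55), (12, 1), (15, 44)])
v16: WRITE b=30  (b history now [(2, 32), (3, 3), (6, 14), (7, 23), (8, 37), (9, 40), (10, 40), (13, 41), (14, 36), (16, 30)])
v17: WRITE a=0  (a history now [(1, 10), (4, 59), (5, 58), (11, 55), (12, 1), (15, 44), (17, 0)])
v18: WRITE b=43  (b history now [(2, 32), (3, 3), (6, 14), (7, 23), (8, 37), (9, 40), (10, 40), (13, 41), (14, 36), (16, 30), (18, 43)])
READ a @v14: history=[(1, 10), (4, 59), (5, 58), (11, 55), (12, 1), (15, 44), (17, 0)] -> pick v12 -> 1
v19: WRITE b=44  (b history now [(2, 32), (3, 3), (6, 14), (7, 23), (8, 37), (9, 40), (10, 40), (13, 41), (14, 36), (16, 30), (18, 43), (19, 44)])
v20: WRITE a=57  (a history now [(1, 10), (4, 59), (5, 58), (11, 55), (12, 1), (15, 44), (17, 0), (20, 57)])
READ a @v9: history=[(1, 10), (4, 59), (5, 58), (11, 55), (12, 1), (15, 44), (17, 0), (20, 57)] -> pick v5 -> 58
v21: WRITE a=0  (a history now [(1, 10), (4, 59), (5, 58), (11, 55), (12, 1), (15, 44), (17, 0), (20, 57), (21, 0)])
READ a @v1: history=[(1, 10), (4, 59), (5, 58), (11, 55), (12, 1), (15, 44), (17, 0), (20, 57), (21, 0)] -> pick v1 -> 10
v22: WRITE b=2  (b history now [(2, 32), (3, 3), (6, 14), (7, 23), (8, 37), (9, 40), (10, 40), (13, 41), (14, 36), (16, 30), (18, 43), (19, 44), (22, 2)])
READ b @v16: history=[(2, 32), (3, 3), (6, 14), (7, 23), (8, 37), (9, 40), (10, 40), (13, 41), (14, 36), (16, 30), (18, 43), (19, 44), (22, 2)] -> pick v16 -> 30
v23: WRITE a=11  (a history now [(1, 10), (4, 59), (5, 58), (11, 55), (12, 1), (15, 44), (17, 0), (20, 57), (21, 0), (23, 11)])
v24: WRITE b=18  (b history now [(2, 32), (3, 3), (6, 14), (7, 23), (8, 37), (9, 40), (10, 40), (13, 41), (14, 36), (16, 30), (18, 43), (19, 44), (22, 2), (24, 18)])
v25: WRITE b=23  (b history now [(2, 32), (3, 3), (6, 14), (7, 23), (8, 37), (9, 40), (10, 40), (13, 41), (14, 36), (16, 30), (18, 43), (19, 44), (22, 2), (24, 18), (25, 23)])
READ a @v14: history=[(1, 10), (4, 59), (5, 58), (11, 55), (12, 1), (15, 44), (17, 0), (20, 57), (21, 0), (23, 11)] -> pick v12 -> 1
READ b @v22: history=[(2, 32), (3, 3), (6, 14), (7, 23), (8, 37), (9, 40), (10, 40), (13, 41), (14, 36), (16, 30), (18, 43), (19, 44), (22, 2), (24, 18), (25, 23)] -> pick v22 -> 2
READ b @v25: history=[(2, 32), (3, 3), (6, 14), (7, 23), (8, 37), (9, 40), (10, 40), (13, 41), (14, 36), (16, 30), (18, 43), (19, 44), (22, 2), (24, 18), (25, 23)] -> pick v25 -> 23
v26: WRITE b=54  (b history now [(2, 32), (3, 3), (6, 14), (7, 23), (8, 37), (9, 40), (10, 40), (13, 41), (14, 36), (16, 30), (18, 43), (19, 44), (22, 2), (24, 18), (25, 23), (26, 54)])
v27: WRITE a=3  (a history now [(1, 10), (4, 59), (5, 58), (11, 55), (12, 1), (15, 44), (17, 0), (20, 57), (21, 0), (23, 11), (27, 3)])
v28: WRITE b=28  (b history now [(2, 32), (3, 3), (6, 14), (7, 23), (8, 37), (9, 40), (10, 40), (13, 41), (14, 36), (16, 30), (18, 43), (19, 44), (22, 2), (24, 18), (25, 23), (26, 54), (28, 28)])
Read results in order: ['NONE', '32', '10', '3', '3', '1', '58', '10', '30', '1', '2', '23']
NONE count = 1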